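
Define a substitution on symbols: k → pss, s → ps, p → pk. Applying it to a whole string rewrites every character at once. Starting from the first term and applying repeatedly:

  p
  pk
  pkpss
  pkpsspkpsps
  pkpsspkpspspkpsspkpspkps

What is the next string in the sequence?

Rewriting the 24 symbols of pkpsspkpspspkpsspkpspkps one by one yields pk pss pk ps ps pk pss pk ps pk ps pk pss pk ps ps pk pss pk ps pk pss pk ps; concatenated:

pkpsspkpspspkpsspkpspkpspkpsspkpspspkpsspkpspkpsspkps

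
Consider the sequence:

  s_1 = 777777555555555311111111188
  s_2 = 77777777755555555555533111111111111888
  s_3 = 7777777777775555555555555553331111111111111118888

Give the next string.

Term n consists of 3n 7's, followed by 3n+3 5's, followed by n-1 3's, followed by 3n+3 1's, followed by n 8's, where the shown terms are n = 2, 3, 4.
Setting n = 5 gives 15, 18, 4, 18, 5 characters in each block.

777777777777777555555555555555555333311111111111111111188888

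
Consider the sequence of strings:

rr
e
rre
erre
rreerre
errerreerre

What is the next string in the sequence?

This is a Fibonacci-style word recurrence s(k) = s(k−2)·s(k−1): e.g. rr·e = rre.
The next term joins rreerre and errerreerre.

rreerreerrerreerre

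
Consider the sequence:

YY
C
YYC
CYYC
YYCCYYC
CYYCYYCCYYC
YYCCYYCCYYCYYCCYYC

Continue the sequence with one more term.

Each term (from the third on) is the two preceding terms concatenated in order: term 3 = YY·C = YYC.
So term 8 is CYYCYYCCYYC·YYCCYYCCYYCYYCCYYC.

CYYCYYCCYYCYYCCYYCCYYCYYCCYYC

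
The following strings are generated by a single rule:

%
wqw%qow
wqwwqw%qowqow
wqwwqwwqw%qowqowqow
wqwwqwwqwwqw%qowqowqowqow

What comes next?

s(k+1) = wqw·s(k)·qow, so each term gains wqw as a prefix and qow as a suffix.
Applying this once more to wqwwqwwqwwqw%qowqowqowqow:

wqwwqwwqwwqwwqw%qowqowqowqowqow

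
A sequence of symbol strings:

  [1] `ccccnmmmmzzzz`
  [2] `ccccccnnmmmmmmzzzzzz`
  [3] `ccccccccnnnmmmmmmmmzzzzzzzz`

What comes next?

Reading off run lengths: c runs 4, 6, 8; n runs 1, 2, 3; m runs 4, 6, 8; z runs 4, 6, 8 — each is linear in n (n = 1, 2, …).
At n = 4 the blocks have lengths 10, 4, 10, 10.

ccccccccccnnnnmmmmmmmmmmzzzzzzzzzz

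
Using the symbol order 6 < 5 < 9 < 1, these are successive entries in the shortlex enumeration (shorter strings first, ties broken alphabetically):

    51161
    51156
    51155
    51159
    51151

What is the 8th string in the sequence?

Advancing 3 positions from 51151 through 51151 → 51196 → 51195 reaches term 8.

51199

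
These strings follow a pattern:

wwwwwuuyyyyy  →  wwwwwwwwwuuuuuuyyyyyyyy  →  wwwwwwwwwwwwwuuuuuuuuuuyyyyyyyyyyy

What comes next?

wwwwwwwwwwwwwwwwwuuuuuuuuuuuuuuyyyyyyyyyyyyyy

The n-th term is 4n+1 w's then 4n-2 u's then 3n+2 y's (n = 1, 2, …).
Setting n = 4 gives 17, 14, 14 characters in each block.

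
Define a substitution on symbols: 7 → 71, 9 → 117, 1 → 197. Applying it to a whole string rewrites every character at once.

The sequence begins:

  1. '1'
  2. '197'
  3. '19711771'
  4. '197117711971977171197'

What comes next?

Replace each of the 21 characters of 197117711971977171197 in place — 197 117 71 197 197 71 71 197 197 117 71 197 117 71 71 197 71 197 197 117 71 — and concatenate.

1971177119719771711971971177119711771711977119719711771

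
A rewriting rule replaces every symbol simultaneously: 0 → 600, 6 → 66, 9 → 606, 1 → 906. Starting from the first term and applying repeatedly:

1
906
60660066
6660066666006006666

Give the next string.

Replace each of the 19 characters of 6660066666006006666 in place — 66 66 66 600 600 66 66 66 66 66 600 600 66 600 600 66 66 66 66 — and concatenate.

66666660060066666666666006006660060066666666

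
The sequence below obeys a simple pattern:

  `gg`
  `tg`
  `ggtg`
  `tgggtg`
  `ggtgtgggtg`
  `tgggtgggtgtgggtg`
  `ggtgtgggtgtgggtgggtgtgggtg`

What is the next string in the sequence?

tgggtgggtgtgggtgggtgtgggtgtgggtgggtgtgggtg

Each term (from the third on) is the two preceding terms concatenated in order: term 3 = gg·tg = ggtg.
Continuing: tgggtgggtgtgggtg · ggtgtgggtgtgggtgggtgtgggtg gives term 8.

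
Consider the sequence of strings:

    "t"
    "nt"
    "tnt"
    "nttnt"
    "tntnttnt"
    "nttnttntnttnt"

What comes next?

tntnttntnttnttntnttnt

This is a Fibonacci-style word recurrence s(k) = s(k−2)·s(k−1): e.g. t·nt = tnt.
So term 7 is tntnttnt·nttnttntnttnt.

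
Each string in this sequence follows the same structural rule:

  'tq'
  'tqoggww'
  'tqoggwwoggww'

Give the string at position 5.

Every step adds oggww to the end: s(k+1) = s(k)·oggww.
From tqoggwwoggww, 2 further steps: tqoggwwoggww → tqoggwwoggwwoggww → (answer).

tqoggwwoggwwoggwwoggww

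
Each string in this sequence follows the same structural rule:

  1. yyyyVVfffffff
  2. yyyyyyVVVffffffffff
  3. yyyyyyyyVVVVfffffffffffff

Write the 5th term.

yyyyyyyyyyyyVVVVVVfffffffffffffffffff

Reading off run lengths: y runs 4, 6, 8; V runs 2, 3, 4; f runs 7, 10, 13 — each is linear in n, where the shown terms are n = 2, 3, 4.
Setting n = 6 gives 12, 6, 19 characters in each block.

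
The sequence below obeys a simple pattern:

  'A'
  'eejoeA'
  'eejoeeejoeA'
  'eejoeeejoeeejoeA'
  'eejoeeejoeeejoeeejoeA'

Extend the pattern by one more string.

The strings grow by a fixed prefix eejoe each time.
Applying this once more to eejoeeejoeeejoeeejoeA:

eejoeeejoeeejoeeejoeeejoeA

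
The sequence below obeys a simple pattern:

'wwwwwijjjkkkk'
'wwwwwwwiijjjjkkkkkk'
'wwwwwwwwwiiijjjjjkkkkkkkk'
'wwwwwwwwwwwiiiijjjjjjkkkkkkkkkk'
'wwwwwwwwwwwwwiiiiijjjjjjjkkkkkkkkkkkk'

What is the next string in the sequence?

wwwwwwwwwwwwwwwiiiiiijjjjjjjjkkkkkkkkkkkkkk

Reading off run lengths: w runs 5, 7, 9, 11, 13; i runs 1, 2, 3, 4, 5; j runs 3, 4, 5, 6, 7; k runs 4, 6, 8, 10, 12 — each is linear in n, where the shown terms are n = 2, 3, 4, 5, 6.
For the next term, n = 7, so the run lengths are 15, 6, 8, 14.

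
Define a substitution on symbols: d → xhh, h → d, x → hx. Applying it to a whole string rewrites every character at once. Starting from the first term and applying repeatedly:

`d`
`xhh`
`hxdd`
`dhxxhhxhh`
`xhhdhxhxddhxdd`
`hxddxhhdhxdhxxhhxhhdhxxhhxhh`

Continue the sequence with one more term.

Applying the rule to each of the 28 symbols of hxddxhhdhxdhxxhhxhhdhxxhhxhh gives the pieces d hx xhh xhh hx d d xhh d hx xhh d hx hx d d hx d d xhh d hx hx d d hx d d, which concatenate to the answer.

dhxxhhxhhhxddxhhdhxxhhdhxhxddhxddxhhdhxhxddhxdd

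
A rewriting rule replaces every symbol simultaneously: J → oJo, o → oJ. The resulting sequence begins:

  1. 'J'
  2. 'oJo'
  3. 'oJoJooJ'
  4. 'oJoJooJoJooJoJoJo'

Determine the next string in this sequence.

oJoJooJoJooJoJoJooJoJooJoJoJooJoJooJoJooJ

Applying the rule to each of the 17 symbols of oJoJooJoJooJoJoJo gives the pieces oJ oJo oJ oJo oJ oJ oJo oJ oJo oJ oJ oJo oJ oJo oJ oJo oJ, which concatenate to the answer.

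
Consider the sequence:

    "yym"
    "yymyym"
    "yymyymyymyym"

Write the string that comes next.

Each string is two copies of the previous one concatenated.
So the next term is two copies of yymyymyymyym.

yymyymyymyymyymyymyymyym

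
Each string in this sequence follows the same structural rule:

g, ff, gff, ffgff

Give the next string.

Each term (from the third on) is the two preceding terms concatenated in order: term 3 = g·ff = gff.
Continuing: gff · ffgff gives term 5.

gffffgff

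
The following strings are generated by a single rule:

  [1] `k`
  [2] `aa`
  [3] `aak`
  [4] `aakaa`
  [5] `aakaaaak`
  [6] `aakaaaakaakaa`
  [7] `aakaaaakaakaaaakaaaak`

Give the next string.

From term 3 onward, concatenate the last term with the second-to-last: aa·k = aak, aak·aa = aakaa, …
The next term joins aakaaaakaakaaaakaaaak and aakaaaakaakaa.

aakaaaakaakaaaakaaaakaakaaaakaakaa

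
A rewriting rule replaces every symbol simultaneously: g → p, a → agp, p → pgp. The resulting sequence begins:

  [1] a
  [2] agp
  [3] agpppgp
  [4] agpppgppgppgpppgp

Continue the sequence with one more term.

Rewriting the 17 symbols of agpppgppgppgpppgp one by one yields agp p pgp pgp pgp p pgp pgp p pgp pgp p pgp pgp pgp p pgp; concatenated:

agpppgppgppgpppgppgpppgppgpppgppgppgpppgp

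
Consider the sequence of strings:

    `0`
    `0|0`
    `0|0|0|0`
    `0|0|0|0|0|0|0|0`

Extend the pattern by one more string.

0|0|0|0|0|0|0|0|0|0|0|0|0|0|0|0

Each string is two copies of the previous one joined by '|'.
One more doubling of 0|0|0|0|0|0|0|0 gives the answer.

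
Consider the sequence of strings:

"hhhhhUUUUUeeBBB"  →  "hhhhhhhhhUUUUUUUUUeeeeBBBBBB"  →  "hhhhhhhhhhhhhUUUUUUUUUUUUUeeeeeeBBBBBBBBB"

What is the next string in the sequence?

hhhhhhhhhhhhhhhhhUUUUUUUUUUUUUUUUUeeeeeeeeBBBBBBBBBBBB

The n-th term is 4n+1 h's then 4n+1 U's then 2n e's then 3n B's (n = 1, 2, …).
Setting n = 4 gives 17, 17, 8, 12 characters in each block.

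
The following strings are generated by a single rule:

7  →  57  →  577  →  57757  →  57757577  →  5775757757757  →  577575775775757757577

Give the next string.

This is a Fibonacci-style word recurrence s(k) = s(k−1)·s(k−2): e.g. 57·7 = 577.
Continuing: 577575775775757757577 · 5775757757757 gives term 8.

5775757757757577575775775757757757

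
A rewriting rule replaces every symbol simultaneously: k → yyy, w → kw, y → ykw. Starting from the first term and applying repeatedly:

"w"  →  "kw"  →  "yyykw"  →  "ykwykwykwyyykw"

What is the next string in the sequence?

Rewriting the 14 symbols of ykwykwykwyyykw one by one yields ykw yyy kw ykw yyy kw ykw yyy kw ykw ykw ykw yyy kw; concatenated:

ykwyyykwykwyyykwykwyyykwykwykwykwyyykw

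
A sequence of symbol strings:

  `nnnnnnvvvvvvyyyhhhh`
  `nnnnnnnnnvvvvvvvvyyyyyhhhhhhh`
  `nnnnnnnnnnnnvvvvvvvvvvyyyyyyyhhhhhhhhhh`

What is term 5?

nnnnnnnnnnnnnnnnnnvvvvvvvvvvvvvvyyyyyyyyyyyhhhhhhhhhhhhhhhh

Each string has the form n^{3n} v^{2n+2} y^{2n-1} h^{3n-2}, where the shown terms are n = 2, 3, 4.
Setting n = 6 gives 18, 14, 11, 16 characters in each block.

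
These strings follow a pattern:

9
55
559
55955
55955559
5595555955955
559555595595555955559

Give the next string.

5595555955955559555595595555955955

From term 3 onward, concatenate the last term with the second-to-last: 55·9 = 559, 559·55 = 55955, …
Continuing: 559555595595555955559 · 5595555955955 gives term 8.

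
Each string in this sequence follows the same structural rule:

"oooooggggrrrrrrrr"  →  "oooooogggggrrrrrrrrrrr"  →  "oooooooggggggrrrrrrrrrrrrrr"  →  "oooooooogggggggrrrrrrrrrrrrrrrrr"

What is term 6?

Each string has the form o^{n+2} g^{n+1} r^{3n-1}, where the shown terms are n = 3, 4, 5, 6.
For term 6, n = 8, so the run lengths are 10, 9, 23.

oooooooooogggggggggrrrrrrrrrrrrrrrrrrrrrrr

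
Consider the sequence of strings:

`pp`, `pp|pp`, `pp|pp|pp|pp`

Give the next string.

pp|pp|pp|pp|pp|pp|pp|pp

Every step duplicates the string with '|' between the halves.
So the next term is two copies of pp|pp|pp|pp with '|' between the halves.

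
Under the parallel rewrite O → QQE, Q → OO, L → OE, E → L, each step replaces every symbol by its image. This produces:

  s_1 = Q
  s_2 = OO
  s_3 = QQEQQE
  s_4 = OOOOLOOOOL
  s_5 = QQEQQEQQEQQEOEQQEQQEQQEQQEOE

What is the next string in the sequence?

OOOOLOOOOLOOOOLOOOOLQQELOOOOLOOOOLOOOOLOOOOLQQEL

φ(QQEQQEQQEQQEOEQQEQQEQQEQQEOE) expands symbol-by-symbol to OO OO L OO OO L OO OO L OO OO L QQE L OO OO L OO OO L OO OO L OO OO L QQE L; joining the 28 pieces gives the next term.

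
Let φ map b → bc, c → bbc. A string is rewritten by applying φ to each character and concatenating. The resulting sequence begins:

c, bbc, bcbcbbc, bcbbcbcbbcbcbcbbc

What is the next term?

φ(bcbbcbcbbcbcbcbbc) expands symbol-by-symbol to bc bbc bc bc bbc bc bbc bc bc bbc bc bbc bc bbc bc bc bbc; joining the 17 pieces gives the next term.

bcbbcbcbcbbcbcbbcbcbcbbcbcbbcbcbbcbcbcbbc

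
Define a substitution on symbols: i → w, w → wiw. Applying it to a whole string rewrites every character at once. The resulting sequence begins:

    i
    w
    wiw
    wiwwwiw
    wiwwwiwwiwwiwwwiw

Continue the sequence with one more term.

φ(wiwwwiwwiwwiwwwiw) expands symbol-by-symbol to wiw w wiw wiw wiw w wiw wiw w wiw wiw w wiw wiw wiw w wiw; joining the 17 pieces gives the next term.

wiwwwiwwiwwiwwwiwwiwwwiwwiwwwiwwiwwiwwwiw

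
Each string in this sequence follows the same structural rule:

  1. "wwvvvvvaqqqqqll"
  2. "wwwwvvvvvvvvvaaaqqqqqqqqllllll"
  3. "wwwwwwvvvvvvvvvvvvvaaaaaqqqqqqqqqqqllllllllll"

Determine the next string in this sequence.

wwwwwwwwvvvvvvvvvvvvvvvvvaaaaaaaqqqqqqqqqqqqqqllllllllllllll

Reading off run lengths: w runs 2, 4, 6; v runs 5, 9, 13; a runs 1, 3, 5; q runs 5, 8, 11; l runs 2, 6, 10 — each is linear in n (n = 1, 2, …).
For the next term, n = 4, so the run lengths are 8, 17, 7, 14, 14.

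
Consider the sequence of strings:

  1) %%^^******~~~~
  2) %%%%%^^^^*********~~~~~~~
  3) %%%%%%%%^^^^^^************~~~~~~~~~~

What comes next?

Term n consists of 3n-1 %'s, followed by 2n ^'s, followed by 3n+3 *'s, followed by 3n+1 ~'s (n = 1, 2, …).
Setting n = 4 gives 11, 8, 15, 13 characters in each block.

%%%%%%%%%%%^^^^^^^^***************~~~~~~~~~~~~~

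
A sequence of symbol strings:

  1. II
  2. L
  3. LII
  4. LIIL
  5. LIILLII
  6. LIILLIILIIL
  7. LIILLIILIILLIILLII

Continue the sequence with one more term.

LIILLIILIILLIILLIILIILLIILIIL

This is a Fibonacci-style word recurrence s(k) = s(k−1)·s(k−2): e.g. L·II = LII.
Continuing: LIILLIILIILLIILLII · LIILLIILIIL gives term 8.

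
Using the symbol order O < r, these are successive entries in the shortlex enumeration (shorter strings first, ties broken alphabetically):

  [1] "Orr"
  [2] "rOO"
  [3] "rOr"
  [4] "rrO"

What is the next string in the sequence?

rrr

The successor of rrO increments the rightmost position that isn't already r and resets every position after it to O.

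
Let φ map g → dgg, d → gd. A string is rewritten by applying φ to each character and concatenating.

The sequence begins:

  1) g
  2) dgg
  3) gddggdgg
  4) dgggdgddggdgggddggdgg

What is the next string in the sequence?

Rewriting the 21 symbols of dgggdgddggdgggddggdgg one by one yields gd dgg dgg dgg gd dgg gd gd dgg dgg gd dgg dgg dgg gd gd dgg dgg gd dgg dgg; concatenated:

gddggdggdgggddgggdgddggdgggddggdggdgggdgddggdgggddggdgg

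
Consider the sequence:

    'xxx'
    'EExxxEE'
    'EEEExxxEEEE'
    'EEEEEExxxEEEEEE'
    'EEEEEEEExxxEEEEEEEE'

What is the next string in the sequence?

Each term wraps the previous one in EE on the left and EE on the right.
One more step from EEEEEEEExxxEEEEEEEE gives the answer.

EEEEEEEEEExxxEEEEEEEEEE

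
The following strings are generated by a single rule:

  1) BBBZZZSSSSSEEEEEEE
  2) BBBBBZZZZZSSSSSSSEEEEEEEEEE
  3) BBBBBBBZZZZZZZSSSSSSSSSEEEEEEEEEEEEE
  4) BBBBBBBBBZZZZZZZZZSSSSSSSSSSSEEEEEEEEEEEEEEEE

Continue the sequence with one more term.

The n-th term is 2n-1 B's then 2n-1 Z's then 2n+1 S's then 3n+1 E's, where the shown terms are n = 2, 3, 4, 5.
At n = 6 the blocks have lengths 11, 11, 13, 19.

BBBBBBBBBBBZZZZZZZZZZZSSSSSSSSSSSSSEEEEEEEEEEEEEEEEEEE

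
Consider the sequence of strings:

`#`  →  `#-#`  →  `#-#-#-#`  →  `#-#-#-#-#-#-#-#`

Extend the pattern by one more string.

Every step duplicates the string with '-' between the halves.
One more doubling of #-#-#-#-#-#-#-# gives the answer.

#-#-#-#-#-#-#-#-#-#-#-#-#-#-#-#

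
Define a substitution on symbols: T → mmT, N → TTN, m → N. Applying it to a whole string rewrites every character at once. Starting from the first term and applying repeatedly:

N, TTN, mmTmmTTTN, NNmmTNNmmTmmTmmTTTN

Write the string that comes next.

TTNTTNNNmmTTTNTTNNNmmTNNmmTNNmmTmmTmmTTTN

φ(NNmmTNNmmTmmTmmTTTN) expands symbol-by-symbol to TTN TTN N N mmT TTN TTN N N mmT N N mmT N N mmT mmT mmT TTN; joining the 19 pieces gives the next term.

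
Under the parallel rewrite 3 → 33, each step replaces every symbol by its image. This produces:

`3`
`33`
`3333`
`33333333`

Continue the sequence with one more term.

Rewriting each symbol of 33333333: 3→33, 3→33, 3→33, 3→33, 3→33, 3→33, 3→33, 3→33, which concatenates to 33 33 33 33 33 33 33 33.

3333333333333333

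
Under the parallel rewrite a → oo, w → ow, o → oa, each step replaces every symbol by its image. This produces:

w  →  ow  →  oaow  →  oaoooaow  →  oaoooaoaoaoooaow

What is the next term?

φ(oaoooaoaoaoooaow) expands symbol-by-symbol to oa oo oa oa oa oo oa oo oa oo oa oa oa oo oa ow; joining the 16 pieces gives the next term.

oaoooaoaoaoooaoooaoooaoaoaoooaow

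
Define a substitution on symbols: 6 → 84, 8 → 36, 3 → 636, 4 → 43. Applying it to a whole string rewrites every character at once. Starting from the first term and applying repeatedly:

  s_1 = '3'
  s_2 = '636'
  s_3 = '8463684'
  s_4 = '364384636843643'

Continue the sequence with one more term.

63684436363643846368436436368443636

φ(364384636843643) expands symbol-by-symbol to 636 84 43 636 36 43 84 636 84 36 43 636 84 43 636; joining the 15 pieces gives the next term.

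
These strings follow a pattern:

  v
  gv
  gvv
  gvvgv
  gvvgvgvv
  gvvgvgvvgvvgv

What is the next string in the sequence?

Each term (from the third on) is the previous term followed by the one before it: term 3 = gv·v = gvv.
Continuing: gvvgvgvvgvvgv · gvvgvgvv gives term 7.

gvvgvgvvgvvgvgvvgvgvv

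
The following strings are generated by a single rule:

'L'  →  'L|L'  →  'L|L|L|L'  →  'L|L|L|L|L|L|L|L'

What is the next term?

Every step duplicates the string with '|' between the halves.
So the next term is two copies of L|L|L|L|L|L|L|L with '|' between the halves.

L|L|L|L|L|L|L|L|L|L|L|L|L|L|L|L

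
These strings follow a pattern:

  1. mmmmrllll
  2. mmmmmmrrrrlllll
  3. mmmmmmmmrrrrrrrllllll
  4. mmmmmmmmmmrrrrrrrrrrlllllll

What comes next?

mmmmmmmmmmmmrrrrrrrrrrrrrllllllll

Reading off run lengths: m runs 4, 6, 8, 10; r runs 1, 4, 7, 10; l runs 4, 5, 6, 7 — each is linear in n (n = 1, 2, …).
At n = 5 the blocks have lengths 12, 13, 8.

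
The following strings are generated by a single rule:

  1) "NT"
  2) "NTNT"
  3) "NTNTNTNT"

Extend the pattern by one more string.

Every step duplicates the string.
So the next term is two copies of NTNTNTNT.

NTNTNTNTNTNTNTNT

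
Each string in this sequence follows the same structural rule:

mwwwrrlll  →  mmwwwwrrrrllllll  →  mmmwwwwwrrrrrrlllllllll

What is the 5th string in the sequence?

The n-th term is n m's then n+2 w's then 2n r's then 3n l's (n = 1, 2, …).
At n = 5 the blocks have lengths 5, 7, 10, 15.

mmmmmwwwwwwwrrrrrrrrrrlllllllllllllll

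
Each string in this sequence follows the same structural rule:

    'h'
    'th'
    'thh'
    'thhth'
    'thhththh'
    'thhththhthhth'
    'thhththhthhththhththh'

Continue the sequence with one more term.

From term 3 onward, concatenate the last term with the second-to-last: th·h = thh, thh·th = thhth, …
Continuing: thhththhthhththhththh · thhththhthhth gives term 8.

thhththhthhththhththhthhththhthhth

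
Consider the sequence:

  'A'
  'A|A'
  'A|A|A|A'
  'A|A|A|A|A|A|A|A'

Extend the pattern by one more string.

A|A|A|A|A|A|A|A|A|A|A|A|A|A|A|A

Each string is two copies of the previous one joined by '|'.
So the next term is two copies of A|A|A|A|A|A|A|A with '|' between the halves.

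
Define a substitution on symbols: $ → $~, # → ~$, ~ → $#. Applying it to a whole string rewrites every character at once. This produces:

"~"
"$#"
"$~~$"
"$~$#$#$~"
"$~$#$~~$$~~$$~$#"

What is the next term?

Replace each of the 16 characters of $~$#$~~$$~~$$~$# in place — $~ $# $~ ~$ $~ $# $# $~ $~ $# $# $~ $~ $# $~ ~$ — and concatenate.

$~$#$~~$$~$#$#$~$~$#$#$~$~$#$~~$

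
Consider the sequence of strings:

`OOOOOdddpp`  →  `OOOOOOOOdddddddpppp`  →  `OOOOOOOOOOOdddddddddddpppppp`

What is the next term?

Reading off run lengths: O runs 5, 8, 11; d runs 3, 7, 11; p runs 2, 4, 6 — each is linear in n (n = 1, 2, …).
At n = 4 the blocks have lengths 14, 15, 8.

OOOOOOOOOOOOOOdddddddddddddddpppppppp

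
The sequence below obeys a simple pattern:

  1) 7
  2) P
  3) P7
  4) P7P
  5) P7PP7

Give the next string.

This is a Fibonacci-style word recurrence s(k) = s(k−1)·s(k−2): e.g. P·7 = P7.
Continuing: P7PP7 · P7P gives term 6.

P7PP7P7P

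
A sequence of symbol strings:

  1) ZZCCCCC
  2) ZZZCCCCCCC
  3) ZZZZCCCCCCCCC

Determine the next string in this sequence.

ZZZZZCCCCCCCCCCC

Reading off run lengths: Z runs 2, 3, 4; C runs 5, 7, 9 — each is linear in n, where the shown terms are n = 2, 3, 4.
At n = 5 the blocks have lengths 5, 11.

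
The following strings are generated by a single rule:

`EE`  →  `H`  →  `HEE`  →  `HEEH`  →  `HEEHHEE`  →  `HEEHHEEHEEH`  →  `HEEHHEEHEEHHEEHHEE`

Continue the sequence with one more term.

Each term (from the third on) is the previous term followed by the one before it: term 3 = H·EE = HEE.
The next term joins HEEHHEEHEEHHEEHHEE and HEEHHEEHEEH.

HEEHHEEHEEHHEEHHEEHEEHHEEHEEH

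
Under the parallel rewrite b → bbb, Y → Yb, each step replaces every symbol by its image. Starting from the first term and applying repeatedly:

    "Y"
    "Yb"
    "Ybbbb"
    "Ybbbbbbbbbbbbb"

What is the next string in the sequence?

Replace each of the 14 characters of Ybbbbbbbbbbbbb in place — Yb bbb bbb bbb bbb bbb bbb bbb bbb bbb bbb bbb bbb bbb — and concatenate.

Ybbbbbbbbbbbbbbbbbbbbbbbbbbbbbbbbbbbbbbbb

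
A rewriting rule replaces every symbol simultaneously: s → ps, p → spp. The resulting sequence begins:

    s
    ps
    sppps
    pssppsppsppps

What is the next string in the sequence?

Applying the rule to each of the 13 symbols of pssppsppsppps gives the pieces spp ps ps spp spp ps spp spp ps spp spp spp ps, which concatenate to the answer.

spppspssppspppssppspppssppsppsppps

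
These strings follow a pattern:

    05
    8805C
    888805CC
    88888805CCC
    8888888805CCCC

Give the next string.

888888888805CCCCC

s(k+1) = 88·s(k)·C, so each term gains 88 as a prefix and C as a suffix.
So the next term is 88·8888888805CCCC·C.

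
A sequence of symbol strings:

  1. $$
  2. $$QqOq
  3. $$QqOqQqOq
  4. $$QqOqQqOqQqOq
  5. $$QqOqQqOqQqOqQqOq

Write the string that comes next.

Each term is the previous one with QqOq appended.
One more step from $$QqOqQqOqQqOqQqOq gives the answer.

$$QqOqQqOqQqOqQqOqQqOq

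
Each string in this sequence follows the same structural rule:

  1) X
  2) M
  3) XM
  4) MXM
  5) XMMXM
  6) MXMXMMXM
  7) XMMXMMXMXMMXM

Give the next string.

MXMXMMXMXMMXMMXMXMMXM

From term 3 onward, concatenate the second-to-last term with the last: X·M = XM, M·XM = MXM, …
The next term joins MXMXMMXM and XMMXMMXMXMMXM.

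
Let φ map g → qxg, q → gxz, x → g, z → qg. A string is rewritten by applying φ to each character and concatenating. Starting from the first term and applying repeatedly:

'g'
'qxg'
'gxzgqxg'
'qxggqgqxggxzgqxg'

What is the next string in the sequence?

Rewriting the 16 symbols of qxggqgqxggxzgqxg one by one yields gxz g qxg qxg gxz qxg gxz g qxg qxg g qg qxg gxz g qxg; concatenated:

gxzgqxgqxggxzqxggxzgqxgqxggqgqxggxzgqxg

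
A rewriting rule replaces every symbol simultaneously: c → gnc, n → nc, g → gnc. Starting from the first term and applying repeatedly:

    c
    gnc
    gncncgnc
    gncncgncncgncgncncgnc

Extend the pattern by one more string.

gncncgncncgncgncncgncncgncgncncgncgncncgncncgncgncncgnc

Applying the rule to each of the 21 symbols of gncncgncncgncgncncgnc gives the pieces gnc nc gnc nc gnc gnc nc gnc nc gnc gnc nc gnc gnc nc gnc nc gnc gnc nc gnc, which concatenate to the answer.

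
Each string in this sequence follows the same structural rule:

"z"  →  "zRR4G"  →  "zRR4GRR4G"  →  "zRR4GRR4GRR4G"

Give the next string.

zRR4GRR4GRR4GRR4G

The strings grow by a fixed suffix RR4G each time.
So the next term is zRR4GRR4GRR4G·RR4G.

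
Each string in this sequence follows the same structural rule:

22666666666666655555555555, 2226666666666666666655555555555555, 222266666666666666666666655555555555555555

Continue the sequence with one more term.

The n-th term is n-1 2's then 4n+1 6's then 3n+2 5's, where the shown terms are n = 3, 4, 5.
For the next term, n = 6, so the run lengths are 5, 25, 20.

22222666666666666666666666666655555555555555555555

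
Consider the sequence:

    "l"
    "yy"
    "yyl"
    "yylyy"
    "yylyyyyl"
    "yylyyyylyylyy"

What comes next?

Each term (from the third on) is the previous term followed by the one before it: term 3 = yy·l = yyl.
So term 7 is yylyyyylyylyy·yylyyyyl.

yylyyyylyylyyyylyyyyl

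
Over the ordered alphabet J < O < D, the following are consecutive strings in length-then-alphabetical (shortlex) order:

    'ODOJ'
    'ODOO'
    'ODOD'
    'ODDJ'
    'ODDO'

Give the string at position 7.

Advancing 2 positions from ODDO through ODDO → ODDD reaches term 7.

DJJJ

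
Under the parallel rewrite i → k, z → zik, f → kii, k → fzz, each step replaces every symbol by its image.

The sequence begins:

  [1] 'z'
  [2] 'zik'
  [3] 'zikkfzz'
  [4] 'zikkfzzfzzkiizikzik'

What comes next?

zikkfzzfzzkiizikzikkiizikzikfzzkkzikkfzzzikkfzz

φ(zikkfzzfzzkiizikzik) expands symbol-by-symbol to zik k fzz fzz kii zik zik kii zik zik fzz k k zik k fzz zik k fzz; joining the 19 pieces gives the next term.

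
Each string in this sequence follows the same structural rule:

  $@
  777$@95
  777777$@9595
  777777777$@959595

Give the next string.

Every step adds 777 to the front and 95 to the end of the previous string.
Applying this once more to 777777777$@959595:

777777777777$@95959595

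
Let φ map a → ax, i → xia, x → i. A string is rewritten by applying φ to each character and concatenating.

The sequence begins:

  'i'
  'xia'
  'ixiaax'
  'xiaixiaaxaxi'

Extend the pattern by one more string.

Expanding xiaixiaaxaxi: x→i, i→xia, a→ax, i→xia, x→i, i→xia, a→ax, a→ax, x→i, a→ax, x→i, i→xia. Concatenated: i xia ax xia i xia ax ax i ax i xia.

ixiaaxxiaixiaaxaxiaxixia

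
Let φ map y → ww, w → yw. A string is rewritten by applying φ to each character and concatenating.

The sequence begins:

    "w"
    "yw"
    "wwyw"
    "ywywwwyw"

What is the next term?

wwywwwywywywwwyw

Apply φ to ywywwwyw symbol by symbol: y→ww, w→yw, y→ww, w→yw, w→yw, w→yw, y→ww, w→yw; joined: ww yw ww yw yw yw ww yw.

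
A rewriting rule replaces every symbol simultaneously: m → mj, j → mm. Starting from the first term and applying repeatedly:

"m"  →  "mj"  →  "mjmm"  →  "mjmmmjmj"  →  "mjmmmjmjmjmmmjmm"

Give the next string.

mjmmmjmjmjmmmjmmmjmmmjmjmjmmmjmj

φ(mjmmmjmjmjmmmjmm) expands symbol-by-symbol to mj mm mj mj mj mm mj mm mj mm mj mj mj mm mj mj; joining the 16 pieces gives the next term.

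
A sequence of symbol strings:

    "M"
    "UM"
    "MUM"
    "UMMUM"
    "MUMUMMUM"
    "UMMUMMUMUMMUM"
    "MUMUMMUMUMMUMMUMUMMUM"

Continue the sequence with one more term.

This is a Fibonacci-style word recurrence s(k) = s(k−2)·s(k−1): e.g. M·UM = MUM.
Continuing: UMMUMMUMUMMUM · MUMUMMUMUMMUMMUMUMMUM gives term 8.

UMMUMMUMUMMUMMUMUMMUMUMMUMMUMUMMUM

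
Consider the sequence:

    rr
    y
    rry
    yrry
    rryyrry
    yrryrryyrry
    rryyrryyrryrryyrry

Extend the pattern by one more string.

yrryrryyrryrryyrryyrryrryyrry

Each term (from the third on) is the two preceding terms concatenated in order: term 3 = rr·y = rry.
Continuing: yrryrryyrry · rryyrryyrryrryyrry gives term 8.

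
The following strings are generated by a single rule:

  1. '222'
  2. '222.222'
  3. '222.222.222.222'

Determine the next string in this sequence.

Each string is two copies of the previous one joined by '.'.
Doubling 222.222.222.222 with '.' between the halves:

222.222.222.222.222.222.222.222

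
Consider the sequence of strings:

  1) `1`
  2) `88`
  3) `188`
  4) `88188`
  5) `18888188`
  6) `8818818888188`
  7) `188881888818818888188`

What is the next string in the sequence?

8818818888188188881888818818888188

This is a Fibonacci-style word recurrence s(k) = s(k−2)·s(k−1): e.g. 1·88 = 188.
Continuing: 8818818888188 · 188881888818818888188 gives term 8.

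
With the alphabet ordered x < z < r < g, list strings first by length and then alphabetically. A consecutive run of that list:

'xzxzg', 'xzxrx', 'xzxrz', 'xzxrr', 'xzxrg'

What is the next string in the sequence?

xzxgx

Treat xzxrg as a base-4 numeral over the given alphabet and add one, carrying through any trailing g's.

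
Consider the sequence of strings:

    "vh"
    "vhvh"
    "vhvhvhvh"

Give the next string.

Every step duplicates the string.
So the next term is two copies of vhvhvhvh.

vhvhvhvhvhvhvhvh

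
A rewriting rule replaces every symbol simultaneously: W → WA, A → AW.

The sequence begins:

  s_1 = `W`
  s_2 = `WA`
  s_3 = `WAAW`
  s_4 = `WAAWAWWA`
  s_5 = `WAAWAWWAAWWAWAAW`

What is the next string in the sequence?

WAAWAWWAAWWAWAAWAWWAWAAWWAAWAWWA

Applying the rule to each of the 16 symbols of WAAWAWWAAWWAWAAW gives the pieces WA AW AW WA AW WA WA AW AW WA WA AW WA AW AW WA, which concatenate to the answer.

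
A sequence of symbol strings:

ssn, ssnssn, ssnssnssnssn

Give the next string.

Each string is two copies of the previous one concatenated.
Doubling ssnssnssnssn:

ssnssnssnssnssnssnssnssn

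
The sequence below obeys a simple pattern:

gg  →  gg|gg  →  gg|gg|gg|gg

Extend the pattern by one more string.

s(k+1) = s(k)·|·s(k) — each term doubles the last with '|' between the halves.
So the next term is two copies of gg|gg|gg|gg with '|' between the halves.

gg|gg|gg|gg|gg|gg|gg|gg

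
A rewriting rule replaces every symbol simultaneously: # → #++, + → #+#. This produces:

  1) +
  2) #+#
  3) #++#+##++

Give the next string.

Rewriting each symbol of #++#+##++: #→#++, +→#+#, +→#+#, #→#++, +→#+#, #→#++, #→#++, +→#+#, +→#+#, which concatenates to #++ #+# #+# #++ #+# #++ #++ #+# #+#.

#++#+##+##++#+##++#++#+##+#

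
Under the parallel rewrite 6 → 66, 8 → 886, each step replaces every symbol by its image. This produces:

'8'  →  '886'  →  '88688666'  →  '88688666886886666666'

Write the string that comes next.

φ(88688666886886666666) expands symbol-by-symbol to 886 886 66 886 886 66 66 66 886 886 66 886 886 66 66 66 66 66 66 66; joining the 20 pieces gives the next term.

886886668868866666668868866688688666666666666666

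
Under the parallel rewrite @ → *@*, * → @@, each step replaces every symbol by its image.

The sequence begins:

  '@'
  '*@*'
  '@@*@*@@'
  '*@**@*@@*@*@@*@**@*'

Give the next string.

φ(*@**@*@@*@*@@*@**@*) expands symbol-by-symbol to @@ *@* @@ @@ *@* @@ *@* *@* @@ *@* @@ *@* *@* @@ *@* @@ @@ *@* @@; joining the 19 pieces gives the next term.

@@*@*@@@@*@*@@*@**@*@@*@*@@*@**@*@@*@*@@@@*@*@@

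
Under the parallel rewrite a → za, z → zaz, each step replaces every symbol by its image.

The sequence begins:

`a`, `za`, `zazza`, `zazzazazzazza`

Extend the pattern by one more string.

zazzazazzazzazazzazazzazzazazzazza

φ(zazzazazzazza) expands symbol-by-symbol to zaz za zaz zaz za zaz za zaz zaz za zaz zaz za; joining the 13 pieces gives the next term.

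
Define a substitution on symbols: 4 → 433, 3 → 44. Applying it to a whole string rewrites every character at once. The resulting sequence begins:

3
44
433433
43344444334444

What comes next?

Rewriting the 14 symbols of 43344444334444 one by one yields 433 44 44 433 433 433 433 433 44 44 433 433 433 433; concatenated:

43344444334334334334334444433433433433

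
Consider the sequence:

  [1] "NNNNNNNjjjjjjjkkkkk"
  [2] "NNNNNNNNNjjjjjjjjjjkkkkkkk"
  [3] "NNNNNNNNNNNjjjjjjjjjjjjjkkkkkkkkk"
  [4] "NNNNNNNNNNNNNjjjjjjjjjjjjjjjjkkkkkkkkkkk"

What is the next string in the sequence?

Term n consists of 2n+1 N's, followed by 3n-2 j's, followed by 2n-1 k's, where the shown terms are n = 3, 4, 5, 6.
Setting n = 7 gives 15, 19, 13 characters in each block.

NNNNNNNNNNNNNNNjjjjjjjjjjjjjjjjjjjkkkkkkkkkkkkk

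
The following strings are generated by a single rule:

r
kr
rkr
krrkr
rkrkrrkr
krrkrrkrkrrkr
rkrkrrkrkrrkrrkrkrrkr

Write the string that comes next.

Each term (from the third on) is the two preceding terms concatenated in order: term 3 = r·kr = rkr.
The next term joins krrkrrkrkrrkr and rkrkrrkrkrrkrrkrkrrkr.

krrkrrkrkrrkrrkrkrrkrkrrkrrkrkrrkr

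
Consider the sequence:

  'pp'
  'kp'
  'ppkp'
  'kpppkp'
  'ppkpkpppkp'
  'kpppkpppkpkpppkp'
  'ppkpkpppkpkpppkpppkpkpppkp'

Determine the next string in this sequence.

This is a Fibonacci-style word recurrence s(k) = s(k−2)·s(k−1): e.g. pp·kp = ppkp.
The next term joins kpppkpppkpkpppkp and ppkpkpppkpkpppkpppkpkpppkp.

kpppkpppkpkpppkpppkpkpppkpkpppkpppkpkpppkp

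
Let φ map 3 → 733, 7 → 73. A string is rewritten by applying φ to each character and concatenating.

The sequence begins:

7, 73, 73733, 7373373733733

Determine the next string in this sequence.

7373373733733737337373373373733733

φ(7373373733733) expands symbol-by-symbol to 73 733 73 733 733 73 733 73 733 733 73 733 733; joining the 13 pieces gives the next term.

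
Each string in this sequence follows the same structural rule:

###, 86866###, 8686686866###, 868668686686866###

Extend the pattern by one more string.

86866868668686686866###

The strings grow by a fixed prefix 86866 each time.
So the next term is 86866·868668686686866###.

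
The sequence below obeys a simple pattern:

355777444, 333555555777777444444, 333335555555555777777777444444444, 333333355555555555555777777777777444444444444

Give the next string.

333333333555555555555555555777777777777777444444444444444

Each string has the form 3^{2n-1} 5^{4n-2} 7^{3n} 4^{3n} (n = 1, 2, …).
For the next term, n = 5, so the run lengths are 9, 18, 15, 15.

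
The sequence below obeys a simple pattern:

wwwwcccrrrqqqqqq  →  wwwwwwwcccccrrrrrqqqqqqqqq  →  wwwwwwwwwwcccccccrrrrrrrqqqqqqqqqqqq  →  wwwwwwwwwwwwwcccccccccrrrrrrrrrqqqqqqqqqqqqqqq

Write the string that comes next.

wwwwwwwwwwwwwwwwcccccccccccrrrrrrrrrrrqqqqqqqqqqqqqqqqqq

Reading off run lengths: w runs 4, 7, 10, 13; c runs 3, 5, 7, 9; r runs 3, 5, 7, 9; q runs 6, 9, 12, 15 — each is linear in n (n = 1, 2, …).
Setting n = 5 gives 16, 11, 11, 18 characters in each block.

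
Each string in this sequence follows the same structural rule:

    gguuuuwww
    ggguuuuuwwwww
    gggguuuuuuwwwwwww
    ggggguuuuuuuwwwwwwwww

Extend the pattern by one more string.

gggggguuuuuuuuwwwwwwwwwww

Reading off run lengths: g runs 2, 3, 4, 5; u runs 4, 5, 6, 7; w runs 3, 5, 7, 9 — each is linear in n, where the shown terms are n = 2, 3, 4, 5.
For the next term, n = 6, so the run lengths are 6, 8, 11.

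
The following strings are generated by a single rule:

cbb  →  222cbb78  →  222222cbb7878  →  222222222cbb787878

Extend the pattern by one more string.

222222222222cbb78787878

s(k+1) = 222·s(k)·78, so each term gains 222 as a prefix and 78 as a suffix.
So the next term is 222·222222222cbb787878·78.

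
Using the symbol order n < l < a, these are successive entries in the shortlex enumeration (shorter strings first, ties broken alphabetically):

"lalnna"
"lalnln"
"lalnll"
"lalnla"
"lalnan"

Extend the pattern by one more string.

lalnal

The successor of lalnan increments the rightmost position that isn't already a and resets every position after it to n.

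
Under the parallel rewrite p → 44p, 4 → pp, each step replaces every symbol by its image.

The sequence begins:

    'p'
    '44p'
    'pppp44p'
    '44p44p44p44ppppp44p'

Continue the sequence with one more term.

pppp44ppppp44ppppp44ppppp44p44p44p44p44ppppp44p

Applying the rule to each of the 19 symbols of 44p44p44p44ppppp44p gives the pieces pp pp 44p pp pp 44p pp pp 44p pp pp 44p 44p 44p 44p 44p pp pp 44p, which concatenate to the answer.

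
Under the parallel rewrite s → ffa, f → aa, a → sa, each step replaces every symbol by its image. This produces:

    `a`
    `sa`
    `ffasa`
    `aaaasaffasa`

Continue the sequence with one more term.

Apply φ to aaaasaffasa symbol by symbol: a→sa, a→sa, a→sa, a→sa, s→ffa, a→sa, f→aa, f→aa, a→sa, s→ffa, a→sa; joined: sa sa sa sa ffa sa aa aa sa ffa sa.

sasasasaffasaaaaasaffasa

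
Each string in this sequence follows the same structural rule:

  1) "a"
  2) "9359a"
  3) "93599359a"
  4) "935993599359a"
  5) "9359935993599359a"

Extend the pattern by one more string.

93599359935993599359a

Every step adds 9359 at the front: s(k+1) = 9359·s(k).
One more step from 9359935993599359a gives the answer.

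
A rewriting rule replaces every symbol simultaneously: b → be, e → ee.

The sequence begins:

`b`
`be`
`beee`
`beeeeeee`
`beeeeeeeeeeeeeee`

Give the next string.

Rewriting the 16 symbols of beeeeeeeeeeeeeee one by one yields be ee ee ee ee ee ee ee ee ee ee ee ee ee ee ee; concatenated:

beeeeeeeeeeeeeeeeeeeeeeeeeeeeeee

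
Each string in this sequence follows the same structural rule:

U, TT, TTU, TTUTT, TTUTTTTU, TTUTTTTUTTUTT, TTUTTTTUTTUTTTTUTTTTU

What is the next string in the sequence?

TTUTTTTUTTUTTTTUTTTTUTTUTTTTUTTUTT

This is a Fibonacci-style word recurrence s(k) = s(k−1)·s(k−2): e.g. TT·U = TTU.
Continuing: TTUTTTTUTTUTTTTUTTTTU · TTUTTTTUTTUTT gives term 8.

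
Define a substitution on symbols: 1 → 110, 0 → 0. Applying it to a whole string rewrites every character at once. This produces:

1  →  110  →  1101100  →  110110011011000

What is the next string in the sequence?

Rewriting the 15 symbols of 110110011011000 one by one yields 110 110 0 110 110 0 0 110 110 0 110 110 0 0 0; concatenated:

1101100110110001101100110110000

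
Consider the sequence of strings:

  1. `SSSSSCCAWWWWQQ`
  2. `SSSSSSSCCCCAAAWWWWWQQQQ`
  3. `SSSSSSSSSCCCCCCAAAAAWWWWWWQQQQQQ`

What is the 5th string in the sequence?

The n-th term is 2n+3 S's then 2n C's then 2n-1 A's then n+3 W's then 2n Q's (n = 1, 2, …).
At n = 5 the blocks have lengths 13, 10, 9, 8, 10.

SSSSSSSSSSSSSCCCCCCCCCCAAAAAAAAAWWWWWWWWQQQQQQQQQQ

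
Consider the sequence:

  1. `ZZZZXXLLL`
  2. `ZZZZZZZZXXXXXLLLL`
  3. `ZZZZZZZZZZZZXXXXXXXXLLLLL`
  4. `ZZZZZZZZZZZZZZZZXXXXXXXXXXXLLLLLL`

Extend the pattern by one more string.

Term n consists of 4n Z's, followed by 3n-1 X's, followed by n+2 L's (n = 1, 2, …).
Setting n = 5 gives 20, 14, 7 characters in each block.

ZZZZZZZZZZZZZZZZZZZZXXXXXXXXXXXXXXLLLLLLL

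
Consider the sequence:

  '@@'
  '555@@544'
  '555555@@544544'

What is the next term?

555555555@@544544544

Each term wraps the previous one in 555 on the left and 544 on the right.
One more step from 555555@@544544 gives the answer.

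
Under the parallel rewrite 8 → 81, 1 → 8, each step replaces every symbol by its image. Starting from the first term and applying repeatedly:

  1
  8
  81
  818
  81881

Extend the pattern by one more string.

81881818

Rewriting each symbol of 81881: 8→81, 1→8, 8→81, 8→81, 1→8, which concatenates to 81 8 81 81 8.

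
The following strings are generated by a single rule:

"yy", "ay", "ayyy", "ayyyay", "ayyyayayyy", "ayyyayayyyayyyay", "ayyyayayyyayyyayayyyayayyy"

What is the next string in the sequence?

ayyyayayyyayyyayayyyayayyyayyyayayyyayyyay

From term 3 onward, concatenate the last term with the second-to-last: ay·yy = ayyy, ayyy·ay = ayyyay, …
So term 8 is ayyyayayyyayyyayayyyayayyy·ayyyayayyyayyyay.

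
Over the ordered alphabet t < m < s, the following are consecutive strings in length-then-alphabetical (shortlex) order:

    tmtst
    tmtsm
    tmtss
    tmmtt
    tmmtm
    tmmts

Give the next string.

tmmmt

Treat tmmts as a base-3 numeral over the given alphabet and add one, carrying through any trailing s's.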